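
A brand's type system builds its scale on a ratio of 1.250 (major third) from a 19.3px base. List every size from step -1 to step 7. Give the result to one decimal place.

15.4px, 19.3px, 24.1px, 30.2px, 37.7px, 47.1px, 58.9px, 73.6px, 92.0px

Step -1: 19.3 ÷ 1.250 = 15.4
Step 0: 19.3px
Step 1: 19.3 × 1.250 = 24.1
Step 2: 19.3 × 1.250² = 30.2
Step 3: 19.3 × 1.250³ = 37.7
Step 4: 19.3 × 1.250⁴ = 47.1
Step 5: 19.3 × 1.250⁵ = 58.9
Step 6: 19.3 × 1.250⁶ = 73.6
Step 7: 19.3 × 1.250⁷ = 92.0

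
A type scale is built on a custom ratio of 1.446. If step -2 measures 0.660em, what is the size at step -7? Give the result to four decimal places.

0.1044em

0.660 ÷ 1.446⁵ = 0.660 ÷ 6.32181 ≈ 0.1044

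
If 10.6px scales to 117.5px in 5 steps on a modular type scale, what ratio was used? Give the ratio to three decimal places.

The ratio satisfies 10.6 × r⁵ = 117.5, so r = (117.5 / 10.6)^(1/5).
r = 11.0849^(1/5) ≈ 1.6179

1.618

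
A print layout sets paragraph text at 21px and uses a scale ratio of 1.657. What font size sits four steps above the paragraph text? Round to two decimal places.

158.31px

21.0 × 1.657⁴ = 21.0 × 7.53859 ≈ 158.31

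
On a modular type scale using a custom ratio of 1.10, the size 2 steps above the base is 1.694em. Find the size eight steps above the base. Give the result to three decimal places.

3.001em

Moving from step +2 to step +8 is 6 steps up, so multiply by r⁶.
1.694 × 1.10⁶ = 1.694 × 1.77156 ≈ 3.001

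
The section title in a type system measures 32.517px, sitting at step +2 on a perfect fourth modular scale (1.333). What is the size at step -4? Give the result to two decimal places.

5.80px

The gap is -4 − (2) = -6 steps, so the factor is 1.333^-6.
32.517 ÷ 1.333⁶ = 32.517 ÷ 5.61023 ≈ 5.796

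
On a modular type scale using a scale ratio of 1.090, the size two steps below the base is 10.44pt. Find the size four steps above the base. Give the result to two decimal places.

Moving from step -2 to step +4 is 6 steps up, so multiply by r⁶.
10.44 × 1.090⁶ = 10.44 × 1.67710 ≈ 17.509

17.51pt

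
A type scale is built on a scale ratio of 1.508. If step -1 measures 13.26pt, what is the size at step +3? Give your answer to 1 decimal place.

68.6pt

Moving from step -1 to step +3 is 4 steps up, so multiply by r⁴.
13.26 × 1.508⁴ = 13.26 × 5.17137 ≈ 68.572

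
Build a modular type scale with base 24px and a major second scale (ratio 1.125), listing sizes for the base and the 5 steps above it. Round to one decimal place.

24.0px, 27.0px, 30.4px, 34.2px, 38.4px, 43.2px

Step 0: 24px
Step 1: 24.0 × 1.125 = 27.0
Step 2: 24.0 × 1.125² = 30.4
Step 3: 24.0 × 1.125³ = 34.2
Step 4: 24.0 × 1.125⁴ = 38.4
Step 5: 24.0 × 1.125⁵ = 43.2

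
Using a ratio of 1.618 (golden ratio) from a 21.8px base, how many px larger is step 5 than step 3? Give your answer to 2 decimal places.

Step 3: 21.8 × 1.618³ = 92.3405px
Step 5: 21.8 × 1.618⁵ = 241.7403px
Difference: 241.7403 − 92.3405 = 149.3998px

149.40px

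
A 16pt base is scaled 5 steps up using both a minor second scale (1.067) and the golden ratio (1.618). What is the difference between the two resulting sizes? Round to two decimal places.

155.30pt

Minor second: 16.0 × 1.067⁵ = 22.1280pt
Golden ratio: 16.0 × 1.618⁵ = 177.4241pt
Difference: 177.4241 − 22.1280 = 155.2961pt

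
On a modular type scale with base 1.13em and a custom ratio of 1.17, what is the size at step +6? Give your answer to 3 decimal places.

2.899em

1.13 × 1.17⁶ = 1.13 × 2.56516 ≈ 2.899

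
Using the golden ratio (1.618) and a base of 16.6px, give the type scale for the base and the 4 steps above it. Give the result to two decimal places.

Step 0: 16.6px
Step 1: 16.6 × 1.618 = 26.86
Step 2: 16.6 × 1.618² = 43.46
Step 3: 16.6 × 1.618³ = 70.31
Step 4: 16.6 × 1.618⁴ = 113.77

16.60px, 26.86px, 43.46px, 70.31px, 113.77px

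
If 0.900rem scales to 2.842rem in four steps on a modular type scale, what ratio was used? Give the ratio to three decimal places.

1.333

The ratio satisfies 0.900 × r⁴ = 2.842, so r = (2.842 / 0.900)^(1/4).
r = 3.1578^(1/4) ≈ 1.3330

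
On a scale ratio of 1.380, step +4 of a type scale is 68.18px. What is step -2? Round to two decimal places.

9.87px

68.18 ÷ 1.380⁶ = 68.18 ÷ 6.90676 ≈ 9.871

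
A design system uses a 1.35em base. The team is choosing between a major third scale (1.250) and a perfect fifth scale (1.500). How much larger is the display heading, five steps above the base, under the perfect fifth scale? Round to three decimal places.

6.132em

Major third: 1.35 × 1.250⁵ = 4.11987em
Perfect fifth: 1.35 × 1.500⁵ = 10.25156em
Difference: 10.25156 − 4.11987 = 6.13169em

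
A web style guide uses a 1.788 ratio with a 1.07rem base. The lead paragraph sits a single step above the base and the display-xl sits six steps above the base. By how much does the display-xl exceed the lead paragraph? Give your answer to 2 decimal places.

Step 1: 1.07 × 1.788 = 1.9132rem
Step 6: 1.07 × 1.788⁶ = 34.9614rem
Difference: 34.9614 − 1.9132 = 33.0482rem

33.05rem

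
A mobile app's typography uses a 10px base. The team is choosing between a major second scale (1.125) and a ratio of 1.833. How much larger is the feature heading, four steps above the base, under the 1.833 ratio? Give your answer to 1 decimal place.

Major second: 10.0 × 1.125⁴ = 16.018px
At 1.833: 10.0 × 1.833⁴ = 112.889px
Difference: 112.889 − 16.018 = 96.871px

96.9px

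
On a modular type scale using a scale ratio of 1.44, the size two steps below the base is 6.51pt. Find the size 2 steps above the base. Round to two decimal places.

27.99pt

6.51 × 1.44⁴ = 6.51 × 4.29982 ≈ 27.992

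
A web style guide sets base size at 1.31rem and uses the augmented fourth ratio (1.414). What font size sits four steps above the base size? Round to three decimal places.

Each step on a modular scale multiplies by the ratio, so the size n steps from the base is base × ratioⁿ.
1.31 × 1.414⁴ = 1.31 × 3.99758 ≈ 5.237

5.237rem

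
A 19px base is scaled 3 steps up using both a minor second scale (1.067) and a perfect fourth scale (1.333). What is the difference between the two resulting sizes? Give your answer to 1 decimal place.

21.9px

Minor second: 19.0 × 1.067³ = 23.081px
Perfect fourth: 19.0 × 1.333³ = 45.003px
Difference: 45.003 − 23.081 = 21.922px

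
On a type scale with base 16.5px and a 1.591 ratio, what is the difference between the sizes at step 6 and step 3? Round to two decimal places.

201.16px

Step 3: 16.5 × 1.591³ = 66.4499px
Step 6: 16.5 × 1.591⁶ = 267.6117px
Difference: 267.6117 − 66.4499 = 201.1618px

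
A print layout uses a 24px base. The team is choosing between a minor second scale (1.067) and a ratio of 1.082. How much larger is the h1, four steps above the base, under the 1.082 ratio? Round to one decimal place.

Minor second: 24.0 × 1.067⁴ = 31.108px
At 1.082: 24.0 × 1.082⁴ = 32.894px
Difference: 32.894 − 31.108 = 1.786px

1.8px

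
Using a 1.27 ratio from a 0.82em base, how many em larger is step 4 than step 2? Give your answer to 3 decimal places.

Step 2: 0.82 × 1.27² = 1.32258em
Step 4: 0.82 × 1.27⁴ = 2.13319em
Difference: 2.13319 − 1.32258 = 0.81061em

0.811em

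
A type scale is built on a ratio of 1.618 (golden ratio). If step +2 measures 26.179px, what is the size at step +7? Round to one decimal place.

Moving from step +2 to step +7 is 5 steps up, so multiply by r⁵.
26.179 × 1.618⁵ = 26.179 × 11.08901 ≈ 290.299

290.3px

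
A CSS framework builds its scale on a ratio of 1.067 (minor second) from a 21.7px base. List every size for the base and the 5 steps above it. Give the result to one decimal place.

21.7px, 23.2px, 24.7px, 26.4px, 28.1px, 30.0px

Step 0: 21.7px
Step 1: 21.7 × 1.067 = 23.2
Step 2: 21.7 × 1.067² = 24.7
Step 3: 21.7 × 1.067³ = 26.4
Step 4: 21.7 × 1.067⁴ = 28.1
Step 5: 21.7 × 1.067⁵ = 30.0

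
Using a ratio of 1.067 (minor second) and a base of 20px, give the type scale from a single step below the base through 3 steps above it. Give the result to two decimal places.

Step -1: 20.0 ÷ 1.067 = 18.74
Step 0: 20px
Step 1: 20.0 × 1.067 = 21.34
Step 2: 20.0 × 1.067² = 22.77
Step 3: 20.0 × 1.067³ = 24.30

18.74px, 20.00px, 21.34px, 22.77px, 24.30px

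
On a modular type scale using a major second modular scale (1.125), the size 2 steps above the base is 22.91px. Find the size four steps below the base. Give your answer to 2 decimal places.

11.30px

Moving from step +2 to step -4 is 6 steps down, so divide by r⁶.
22.91 ÷ 1.125⁶ = 22.91 ÷ 2.02729 ≈ 11.301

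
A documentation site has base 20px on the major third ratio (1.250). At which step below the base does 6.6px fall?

5

1.250ⁿ = 20 / 6.6 = 3.0303
n = ln(3.0303) / ln(1.250) = 1.1087 / 0.2231 ≈ 4.97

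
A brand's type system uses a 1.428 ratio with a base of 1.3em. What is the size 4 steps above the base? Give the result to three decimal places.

5.406em

A modular type scale is a geometric sequence: sizeₙ = base × rⁿ.
1.3 × 1.428⁴ = 1.3 × 4.15827 ≈ 5.406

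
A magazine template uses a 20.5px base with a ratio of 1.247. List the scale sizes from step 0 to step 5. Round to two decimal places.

Step 0: 20.5px
Step 1: 20.5 × 1.247 = 25.56
Step 2: 20.5 × 1.247² = 31.88
Step 3: 20.5 × 1.247³ = 39.75
Step 4: 20.5 × 1.247⁴ = 49.57
Step 5: 20.5 × 1.247⁵ = 61.81

20.50px, 25.56px, 31.88px, 39.75px, 49.57px, 61.81px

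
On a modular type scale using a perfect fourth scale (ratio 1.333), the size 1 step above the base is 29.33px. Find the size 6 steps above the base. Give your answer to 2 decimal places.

29.33 × 1.333⁵ = 29.33 × 4.20873 ≈ 123.442

123.44px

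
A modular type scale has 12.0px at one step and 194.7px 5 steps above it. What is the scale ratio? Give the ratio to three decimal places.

1.746

r⁵ = 194.7 / 12.0, so r = (194.7/12.0)^(1/5).
r = 16.2250^(1/5) ≈ 1.7460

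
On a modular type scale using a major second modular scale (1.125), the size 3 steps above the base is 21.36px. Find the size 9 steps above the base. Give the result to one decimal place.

21.36 × 1.125⁶ = 21.36 × 2.02729 ≈ 43.303

43.3px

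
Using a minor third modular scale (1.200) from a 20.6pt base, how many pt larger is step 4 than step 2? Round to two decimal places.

13.05pt

Step 2: 20.6 × 1.200² = 29.6640pt
Step 4: 20.6 × 1.200⁴ = 42.7162pt
Difference: 42.7162 − 29.6640 = 13.0522pt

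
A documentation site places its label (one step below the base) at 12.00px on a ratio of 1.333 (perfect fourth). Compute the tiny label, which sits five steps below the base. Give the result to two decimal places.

3.80px

12.00 ÷ 1.333⁴ = 12.00 ÷ 3.15733 ≈ 3.801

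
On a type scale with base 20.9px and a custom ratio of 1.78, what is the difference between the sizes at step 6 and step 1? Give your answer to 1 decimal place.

627.6px

Step 1: 20.9 × 1.78 = 37.202px
Step 6: 20.9 × 1.78⁶ = 664.762px
Difference: 664.762 − 37.202 = 627.560px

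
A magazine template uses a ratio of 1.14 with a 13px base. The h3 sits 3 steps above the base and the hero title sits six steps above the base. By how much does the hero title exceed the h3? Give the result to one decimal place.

9.3px

Step 3: 13.0 × 1.14³ = 19.260px
Step 6: 13.0 × 1.14⁶ = 28.535px
Difference: 28.535 − 19.260 = 9.275px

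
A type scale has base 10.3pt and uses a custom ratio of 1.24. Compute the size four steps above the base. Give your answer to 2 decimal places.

Each step on a modular scale multiplies by the ratio, so the size n steps from the base is base × ratioⁿ.
10.3 × 1.24⁴ = 10.3 × 2.36421 ≈ 24.35

24.35pt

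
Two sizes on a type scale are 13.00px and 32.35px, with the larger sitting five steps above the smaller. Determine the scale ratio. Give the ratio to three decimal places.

1.200

r⁵ = 32.35 / 13.00, so r = (32.35/13.00)^(1/5).
r = 2.4885^(1/5) ≈ 1.2000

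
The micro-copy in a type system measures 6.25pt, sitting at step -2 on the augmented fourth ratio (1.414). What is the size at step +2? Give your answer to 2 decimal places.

24.98pt

6.25 × 1.414⁴ = 6.25 × 3.99758 ≈ 24.985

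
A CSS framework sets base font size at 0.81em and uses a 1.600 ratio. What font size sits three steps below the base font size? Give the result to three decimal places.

0.198em

0.81 ÷ 1.600³ = 0.81 ÷ 4.09600 ≈ 0.198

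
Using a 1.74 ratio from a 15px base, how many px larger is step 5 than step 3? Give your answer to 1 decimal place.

160.2px

Step 3: 15.0 × 1.74³ = 79.020px
Step 5: 15.0 × 1.74⁵ = 239.242px
Difference: 239.242 − 79.020 = 160.222px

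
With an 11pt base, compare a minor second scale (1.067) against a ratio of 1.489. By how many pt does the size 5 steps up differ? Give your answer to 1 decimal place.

65.3pt

Minor second: 11.0 × 1.067⁵ = 15.213pt
At 1.489: 11.0 × 1.489⁵ = 80.513pt
Difference: 80.513 − 15.213 = 65.300pt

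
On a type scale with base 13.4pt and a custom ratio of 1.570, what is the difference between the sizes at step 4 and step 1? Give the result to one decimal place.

Step 1: 13.4 × 1.570 = 21.038pt
Step 4: 13.4 × 1.570⁴ = 81.415pt
Difference: 81.415 − 21.038 = 60.377pt

60.4pt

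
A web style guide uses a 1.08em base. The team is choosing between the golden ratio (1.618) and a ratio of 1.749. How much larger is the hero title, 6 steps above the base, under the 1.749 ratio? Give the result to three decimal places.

11.537em

Golden ratio: 1.08 × 1.618⁶ = 19.37737em
At 1.749: 1.08 × 1.749⁶ = 30.91453em
Difference: 30.91453 − 19.37737 = 11.53716em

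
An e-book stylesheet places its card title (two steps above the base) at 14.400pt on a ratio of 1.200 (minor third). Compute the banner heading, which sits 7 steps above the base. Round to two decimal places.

The gap is 7 − (2) = 5 steps, so the factor is 1.200^5.
14.400 × 1.200⁵ = 14.400 × 2.48832 ≈ 35.832

35.83pt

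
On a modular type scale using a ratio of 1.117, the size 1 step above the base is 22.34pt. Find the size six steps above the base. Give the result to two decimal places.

38.85pt

Moving from step +1 to step +6 is 5 steps up, so multiply by r⁵.
22.34 × 1.117⁵ = 22.34 × 1.73886 ≈ 38.846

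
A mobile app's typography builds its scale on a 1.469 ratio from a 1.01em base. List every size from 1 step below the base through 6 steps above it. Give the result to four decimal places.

Step -1: 1.01 ÷ 1.469 = 0.6875
Step 0: 1.01em
Step 1: 1.01 × 1.469 = 1.4837
Step 2: 1.01 × 1.469² = 2.1795
Step 3: 1.01 × 1.469³ = 3.2017
Step 4: 1.01 × 1.469⁴ = 4.7034
Step 5: 1.01 × 1.469⁵ = 6.9092
Step 6: 1.01 × 1.469⁶ = 10.1497

0.6875em, 1.0100em, 1.4837em, 2.1795em, 3.2017em, 4.7034em, 6.9092em, 10.1497em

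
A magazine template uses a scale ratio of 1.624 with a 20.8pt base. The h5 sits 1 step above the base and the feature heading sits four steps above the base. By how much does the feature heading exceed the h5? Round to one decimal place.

Step 1: 20.8 × 1.624 = 33.779pt
Step 4: 20.8 × 1.624⁴ = 144.680pt
Difference: 144.680 − 33.779 = 110.901pt

110.9pt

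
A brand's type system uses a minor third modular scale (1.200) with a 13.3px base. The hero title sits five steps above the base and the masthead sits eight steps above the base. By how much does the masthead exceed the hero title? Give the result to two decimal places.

24.09px

Step 5: 13.3 × 1.200⁵ = 33.0947px
Step 8: 13.3 × 1.200⁸ = 57.1876px
Difference: 57.1876 − 33.0947 = 24.0929px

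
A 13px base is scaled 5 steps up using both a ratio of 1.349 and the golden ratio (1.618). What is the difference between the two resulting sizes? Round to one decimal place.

86.1px

At 1.349: 13.0 × 1.349⁵ = 58.077px
Golden ratio: 13.0 × 1.618⁵ = 144.157px
Difference: 144.157 − 58.077 = 86.080px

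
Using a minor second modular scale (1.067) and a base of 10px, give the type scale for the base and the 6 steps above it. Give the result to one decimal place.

10.0px, 10.7px, 11.4px, 12.1px, 13.0px, 13.8px, 14.8px

Step 0: 10px
Step 1: 10.0 × 1.067 = 10.7
Step 2: 10.0 × 1.067² = 11.4
Step 3: 10.0 × 1.067³ = 12.1
Step 4: 10.0 × 1.067⁴ = 13.0
Step 5: 10.0 × 1.067⁵ = 13.8
Step 6: 10.0 × 1.067⁶ = 14.8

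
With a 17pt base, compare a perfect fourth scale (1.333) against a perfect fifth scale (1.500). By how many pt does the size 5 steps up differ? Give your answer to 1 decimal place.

57.5pt

Perfect fourth: 17.0 × 1.333⁵ = 71.548pt
Perfect fifth: 17.0 × 1.500⁵ = 129.094pt
Difference: 129.094 − 71.548 = 57.546pt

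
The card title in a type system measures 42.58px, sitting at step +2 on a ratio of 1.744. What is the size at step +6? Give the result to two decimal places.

393.91px

42.58 × 1.744⁴ = 42.58 × 9.25094 ≈ 393.905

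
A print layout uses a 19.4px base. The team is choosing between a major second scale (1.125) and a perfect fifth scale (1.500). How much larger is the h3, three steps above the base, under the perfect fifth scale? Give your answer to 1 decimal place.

37.9px

Major second: 19.4 × 1.125³ = 27.622px
Perfect fifth: 19.4 × 1.500³ = 65.475px
Difference: 65.475 − 27.622 = 37.853px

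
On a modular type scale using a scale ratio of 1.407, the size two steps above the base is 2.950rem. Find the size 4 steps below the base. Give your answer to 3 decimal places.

2.950 ÷ 1.407⁶ = 2.950 ÷ 7.75826 ≈ 0.380

0.380rem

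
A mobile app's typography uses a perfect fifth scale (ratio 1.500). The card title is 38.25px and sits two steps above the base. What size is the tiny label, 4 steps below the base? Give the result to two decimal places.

38.25 ÷ 1.500⁶ = 38.25 ÷ 11.39062 ≈ 3.358

3.36px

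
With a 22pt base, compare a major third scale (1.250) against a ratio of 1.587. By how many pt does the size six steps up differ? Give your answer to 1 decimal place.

267.5pt

Major third: 22.0 × 1.250⁶ = 83.923pt
At 1.587: 22.0 × 1.587⁶ = 351.467pt
Difference: 351.467 − 83.923 = 267.544pt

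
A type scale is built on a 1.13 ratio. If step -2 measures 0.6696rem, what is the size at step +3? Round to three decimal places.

Moving from step -2 to step +3 is 5 steps up, so multiply by r⁵.
0.6696 × 1.13⁵ = 0.6696 × 1.84244 ≈ 1.234

1.234rem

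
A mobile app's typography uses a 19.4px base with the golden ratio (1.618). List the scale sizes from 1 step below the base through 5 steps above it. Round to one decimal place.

Step -1: 19.4 ÷ 1.618 = 12.0
Step 0: 19.4px
Step 1: 19.4 × 1.618 = 31.4
Step 2: 19.4 × 1.618² = 50.8
Step 3: 19.4 × 1.618³ = 82.2
Step 4: 19.4 × 1.618⁴ = 133.0
Step 5: 19.4 × 1.618⁵ = 215.1

12.0px, 19.4px, 31.4px, 50.8px, 82.2px, 133.0px, 215.1px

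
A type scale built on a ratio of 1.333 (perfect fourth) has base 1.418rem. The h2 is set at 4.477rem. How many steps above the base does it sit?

4

1.333ⁿ = 4.477 / 1.418 = 3.1573
n = ln(3.1573) / ln(1.333) = 1.1497 / 0.2874 ≈ 4.00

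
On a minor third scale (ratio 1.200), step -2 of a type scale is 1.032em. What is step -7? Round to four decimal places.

0.4147em

1.032 ÷ 1.200⁵ = 1.032 ÷ 2.48832 ≈ 0.4147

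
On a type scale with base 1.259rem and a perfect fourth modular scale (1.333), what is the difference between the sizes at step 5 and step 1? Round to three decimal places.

Step 1: 1.259 × 1.333 = 1.67825rem
Step 5: 1.259 × 1.333⁵ = 5.29879rem
Difference: 5.29879 − 1.67825 = 3.62054rem

3.621rem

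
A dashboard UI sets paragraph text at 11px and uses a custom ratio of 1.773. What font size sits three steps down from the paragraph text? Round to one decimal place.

A modular type scale is a geometric sequence: sizeₙ = base × rⁿ.
11.0 ÷ 1.773³ = 11.0 ÷ 5.57348 ≈ 1.97

2.0px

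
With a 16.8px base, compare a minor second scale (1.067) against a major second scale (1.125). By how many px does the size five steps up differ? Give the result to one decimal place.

Minor second: 16.8 × 1.067⁵ = 23.234px
Major second: 16.8 × 1.125⁵ = 30.274px
Difference: 30.274 − 23.234 = 7.040px

7.0px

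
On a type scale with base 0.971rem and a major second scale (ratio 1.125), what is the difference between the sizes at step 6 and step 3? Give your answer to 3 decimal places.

0.586rem

Step 3: 0.971 × 1.125³ = 1.38254rem
Step 6: 0.971 × 1.125⁶ = 1.96850rem
Difference: 1.96850 − 1.38254 = 0.58596rem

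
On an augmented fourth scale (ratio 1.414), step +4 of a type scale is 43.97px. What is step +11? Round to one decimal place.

496.9px

43.97 × 1.414⁷ = 43.97 × 11.30175 ≈ 496.938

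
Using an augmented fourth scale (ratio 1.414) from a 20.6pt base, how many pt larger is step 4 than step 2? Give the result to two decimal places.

Step 2: 20.6 × 1.414² = 41.1876pt
Step 4: 20.6 × 1.414⁴ = 82.3502pt
Difference: 82.3502 − 41.1876 = 41.1626pt

41.16pt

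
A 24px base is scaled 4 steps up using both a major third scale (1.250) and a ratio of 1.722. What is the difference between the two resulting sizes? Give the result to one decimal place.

Major third: 24.0 × 1.250⁴ = 58.594px
At 1.722: 24.0 × 1.722⁴ = 211.030px
Difference: 211.030 − 58.594 = 152.436px

152.4px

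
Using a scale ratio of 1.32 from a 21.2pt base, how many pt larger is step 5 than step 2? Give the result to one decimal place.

Step 2: 21.2 × 1.32² = 36.939pt
Step 5: 21.2 × 1.32⁵ = 84.958pt
Difference: 84.958 − 36.939 = 48.019pt

48.0pt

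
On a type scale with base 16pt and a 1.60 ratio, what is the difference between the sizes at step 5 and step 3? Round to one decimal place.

Step 3: 16.0 × 1.60³ = 65.536pt
Step 5: 16.0 × 1.60⁵ = 167.772pt
Difference: 167.772 − 65.536 = 102.236pt

102.2pt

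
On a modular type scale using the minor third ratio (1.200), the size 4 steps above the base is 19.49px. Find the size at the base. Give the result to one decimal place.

9.4px

19.49 ÷ 1.200⁴ = 19.49 ÷ 2.07360 ≈ 9.399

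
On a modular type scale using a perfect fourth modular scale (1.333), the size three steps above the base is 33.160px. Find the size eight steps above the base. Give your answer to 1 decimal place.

The gap is 8 − (3) = 5 steps, so the factor is 1.333^5.
33.160 × 1.333⁵ = 33.160 × 4.20873 ≈ 139.561

139.6px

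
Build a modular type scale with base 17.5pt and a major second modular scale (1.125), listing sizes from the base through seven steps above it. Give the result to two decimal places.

17.50pt, 19.69pt, 22.15pt, 24.92pt, 28.03pt, 31.54pt, 35.48pt, 39.91pt

Step 0: 17.5pt
Step 1: 17.5 × 1.125 = 19.69
Step 2: 17.5 × 1.125² = 22.15
Step 3: 17.5 × 1.125³ = 24.92
Step 4: 17.5 × 1.125⁴ = 28.03
Step 5: 17.5 × 1.125⁵ = 31.54
Step 6: 17.5 × 1.125⁶ = 35.48
Step 7: 17.5 × 1.125⁷ = 39.91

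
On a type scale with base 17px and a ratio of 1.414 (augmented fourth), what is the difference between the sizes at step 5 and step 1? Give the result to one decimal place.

Step 1: 17.0 × 1.414 = 24.038px
Step 5: 17.0 × 1.414⁵ = 96.094px
Difference: 96.094 − 24.038 = 72.056px

72.1px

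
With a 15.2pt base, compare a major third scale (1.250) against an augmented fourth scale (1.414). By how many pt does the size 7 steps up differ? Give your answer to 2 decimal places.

Major third: 15.2 × 1.250⁷ = 72.4792pt
Augmented fourth: 15.2 × 1.414⁷ = 171.7867pt
Difference: 171.7867 − 72.4792 = 99.3075pt

99.31pt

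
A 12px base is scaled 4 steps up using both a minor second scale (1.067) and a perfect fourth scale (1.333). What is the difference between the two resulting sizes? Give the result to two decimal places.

Minor second: 12.0 × 1.067⁴ = 15.5539px
Perfect fourth: 12.0 × 1.333⁴ = 37.8880px
Difference: 37.8880 − 15.5539 = 22.3341px

22.33px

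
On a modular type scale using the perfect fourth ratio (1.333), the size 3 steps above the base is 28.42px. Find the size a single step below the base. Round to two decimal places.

28.42 ÷ 1.333⁴ = 28.42 ÷ 3.15733 ≈ 9.001

9.00px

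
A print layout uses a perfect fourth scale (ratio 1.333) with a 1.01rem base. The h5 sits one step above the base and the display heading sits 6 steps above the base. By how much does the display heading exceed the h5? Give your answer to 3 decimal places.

4.320rem

Step 1: 1.01 × 1.333 = 1.34633rem
Step 6: 1.01 × 1.333⁶ = 5.66634rem
Difference: 5.66634 − 1.34633 = 4.32001rem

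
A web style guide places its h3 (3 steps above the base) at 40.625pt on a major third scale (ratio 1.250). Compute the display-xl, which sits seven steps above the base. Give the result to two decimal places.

40.625 × 1.250⁴ = 40.625 × 2.44141 ≈ 99.182

99.18pt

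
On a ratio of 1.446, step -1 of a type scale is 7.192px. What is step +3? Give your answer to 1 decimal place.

31.4px

7.192 × 1.446⁴ = 7.192 × 4.37193 ≈ 31.443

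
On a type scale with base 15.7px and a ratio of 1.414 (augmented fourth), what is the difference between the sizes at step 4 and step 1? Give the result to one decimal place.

Step 1: 15.7 × 1.414 = 22.200px
Step 4: 15.7 × 1.414⁴ = 62.762px
Difference: 62.762 − 22.200 = 40.562px

40.6px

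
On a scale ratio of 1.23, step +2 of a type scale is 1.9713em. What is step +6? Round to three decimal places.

4.512em

Moving from step +2 to step +6 is 4 steps up, so multiply by r⁴.
1.9713 × 1.23⁴ = 1.9713 × 2.28887 ≈ 4.512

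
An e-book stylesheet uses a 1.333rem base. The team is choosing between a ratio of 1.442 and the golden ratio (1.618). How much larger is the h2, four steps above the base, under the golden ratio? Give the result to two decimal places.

At 1.442: 1.333 × 1.442⁴ = 5.7636rem
Golden ratio: 1.333 × 1.618⁴ = 9.1358rem
Difference: 9.1358 − 5.7636 = 3.3722rem

3.37rem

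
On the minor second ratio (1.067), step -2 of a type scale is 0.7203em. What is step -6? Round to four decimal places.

0.5557em

The gap is -6 − (-2) = -4 steps, so the factor is 1.067^-4.
0.7203 ÷ 1.067⁴ = 0.7203 ÷ 1.29616 ≈ 0.5557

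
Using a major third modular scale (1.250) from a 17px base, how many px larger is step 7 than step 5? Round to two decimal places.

Step 5: 17.0 × 1.250⁵ = 51.8799px
Step 7: 17.0 × 1.250⁷ = 81.0623px
Difference: 81.0623 − 51.8799 = 29.1824px

29.18px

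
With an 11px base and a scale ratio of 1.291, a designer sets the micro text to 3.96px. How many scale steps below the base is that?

1.291ⁿ = 11 / 3.96 = 2.7778
n = ln(2.7778) / ln(1.291) = 1.0217 / 0.2554 ≈ 4.00

4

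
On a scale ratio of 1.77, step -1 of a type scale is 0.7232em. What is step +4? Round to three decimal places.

12.564em

0.7232 × 1.77⁵ = 0.7232 × 17.37266 ≈ 12.564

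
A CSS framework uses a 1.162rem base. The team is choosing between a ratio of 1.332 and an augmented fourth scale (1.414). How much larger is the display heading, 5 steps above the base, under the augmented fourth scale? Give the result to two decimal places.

At 1.332: 1.162 × 1.332⁵ = 4.8722rem
Augmented fourth: 1.162 × 1.414⁵ = 6.5683rem
Difference: 6.5683 − 4.8722 = 1.6961rem

1.70rem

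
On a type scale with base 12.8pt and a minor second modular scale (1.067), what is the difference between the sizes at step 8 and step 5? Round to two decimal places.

Step 5: 12.8 × 1.067⁵ = 17.7024pt
Step 8: 12.8 × 1.067⁸ = 21.5043pt
Difference: 21.5043 − 17.7024 = 3.8019pt

3.80pt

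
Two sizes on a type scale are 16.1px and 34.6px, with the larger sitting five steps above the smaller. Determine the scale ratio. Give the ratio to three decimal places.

r⁵ = 34.6 / 16.1, so r = (34.6/16.1)^(1/5).
r = 2.1491^(1/5) ≈ 1.1653

1.165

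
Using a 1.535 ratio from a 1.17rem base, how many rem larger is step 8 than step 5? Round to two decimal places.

Step 5: 1.17 × 1.535⁵ = 9.9707rem
Step 8: 1.17 × 1.535⁸ = 36.0623rem
Difference: 36.0623 − 9.9707 = 26.0916rem

26.09rem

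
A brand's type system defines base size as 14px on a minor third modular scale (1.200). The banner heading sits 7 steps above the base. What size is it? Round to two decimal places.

14.0 × 1.200⁷ = 14.0 × 3.58318 ≈ 50.16

50.16px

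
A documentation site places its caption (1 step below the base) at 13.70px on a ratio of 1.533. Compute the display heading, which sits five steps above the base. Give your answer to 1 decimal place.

13.70 × 1.533⁶ = 13.70 × 12.97935 ≈ 177.817

177.8px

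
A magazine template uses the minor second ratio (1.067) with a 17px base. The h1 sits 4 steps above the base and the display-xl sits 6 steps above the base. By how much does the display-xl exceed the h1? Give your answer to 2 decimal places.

Step 4: 17.0 × 1.067⁴ = 22.0347px
Step 6: 17.0 × 1.067⁶ = 25.0862px
Difference: 25.0862 − 22.0347 = 3.0515px

3.05px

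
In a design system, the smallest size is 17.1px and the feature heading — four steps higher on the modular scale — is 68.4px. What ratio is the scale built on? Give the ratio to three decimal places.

r⁴ = 68.4 / 17.1, so r = (68.4/17.1)^(1/4).
r = 4.0000^(1/4) ≈ 1.4142

1.414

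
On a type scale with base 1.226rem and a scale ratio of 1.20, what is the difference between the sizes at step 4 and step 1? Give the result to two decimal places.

1.07rem

Step 1: 1.226 × 1.20 = 1.4712rem
Step 4: 1.226 × 1.20⁴ = 2.5422rem
Difference: 2.5422 − 1.4712 = 1.0710rem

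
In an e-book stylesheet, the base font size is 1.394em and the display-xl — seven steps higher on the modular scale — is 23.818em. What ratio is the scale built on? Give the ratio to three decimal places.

1.500

r⁷ = 23.818 / 1.394, so r = (23.818/1.394)^(1/7).
r = 17.0861^(1/7) ≈ 1.5000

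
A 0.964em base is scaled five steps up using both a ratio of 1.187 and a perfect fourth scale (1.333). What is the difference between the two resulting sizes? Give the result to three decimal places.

1.786em

At 1.187: 0.964 × 1.187⁵ = 2.27159em
Perfect fourth: 0.964 × 1.333⁵ = 4.05721em
Difference: 4.05721 − 2.27159 = 1.78562em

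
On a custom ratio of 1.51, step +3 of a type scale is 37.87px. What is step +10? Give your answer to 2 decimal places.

Moving from step +3 to step +10 is 7 steps up, so multiply by r⁷.
37.87 × 1.51⁷ = 37.87 × 17.89941 ≈ 677.851

677.85px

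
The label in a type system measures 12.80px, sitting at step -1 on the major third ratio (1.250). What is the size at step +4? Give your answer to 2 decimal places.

Moving from step -1 to step +4 is 5 steps up, so multiply by r⁵.
12.80 × 1.250⁵ = 12.80 × 3.05176 ≈ 39.062

39.06px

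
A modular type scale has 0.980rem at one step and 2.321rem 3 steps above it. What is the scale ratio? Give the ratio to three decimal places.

The ratio satisfies 0.980 × r³ = 2.321, so r = (2.321 / 0.980)^(1/3).
r = 2.3684^(1/3) ≈ 1.3330

1.333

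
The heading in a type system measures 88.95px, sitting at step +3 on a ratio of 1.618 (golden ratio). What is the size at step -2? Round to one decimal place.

8.0px

88.95 ÷ 1.618⁵ = 88.95 ÷ 11.08901 ≈ 8.021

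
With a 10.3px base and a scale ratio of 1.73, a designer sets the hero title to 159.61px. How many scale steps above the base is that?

1.73ⁿ = 159.61 / 10.3 = 15.4961
n = ln(15.4961) / ln(1.73) = 2.7406 / 0.5481 ≈ 5.00

5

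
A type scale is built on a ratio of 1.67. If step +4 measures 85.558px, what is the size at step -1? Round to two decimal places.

6.59px

The gap is -1 − (4) = -5 steps, so the factor is 1.67^-5.
85.558 ÷ 1.67⁵ = 85.558 ÷ 12.98920 ≈ 6.587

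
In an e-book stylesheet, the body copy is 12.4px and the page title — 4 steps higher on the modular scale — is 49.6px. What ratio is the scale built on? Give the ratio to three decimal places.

The ratio satisfies 12.4 × r⁴ = 49.6, so r = (49.6 / 12.4)^(1/4).
r = 4.0000^(1/4) ≈ 1.4142

1.414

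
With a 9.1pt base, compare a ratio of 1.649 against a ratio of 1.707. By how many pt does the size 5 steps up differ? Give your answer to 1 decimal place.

At 1.649: 9.1 × 1.649⁵ = 110.954pt
At 1.707: 9.1 × 1.707⁵ = 131.889pt
Difference: 131.889 − 110.954 = 20.935pt

20.9pt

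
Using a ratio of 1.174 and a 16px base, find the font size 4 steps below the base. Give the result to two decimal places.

8.42px

A modular type scale is a geometric sequence: sizeₙ = base × rⁿ.
16.0 ÷ 1.174⁴ = 16.0 ÷ 1.89964 ≈ 8.42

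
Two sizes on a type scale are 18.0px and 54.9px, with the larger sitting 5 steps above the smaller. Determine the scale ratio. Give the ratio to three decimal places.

1.250

r⁵ = 54.9 / 18.0, so r = (54.9/18.0)^(1/5).
r = 3.0500^(1/5) ≈ 1.2499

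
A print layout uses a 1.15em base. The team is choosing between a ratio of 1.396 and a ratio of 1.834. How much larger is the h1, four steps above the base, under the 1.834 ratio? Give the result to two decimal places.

8.64em

At 1.396: 1.15 × 1.396⁴ = 4.3676em
At 1.834: 1.15 × 1.834⁴ = 13.0105em
Difference: 13.0105 − 4.3676 = 8.6429em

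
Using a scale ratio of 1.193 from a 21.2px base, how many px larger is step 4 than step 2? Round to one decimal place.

12.8px

Step 2: 21.2 × 1.193² = 30.173px
Step 4: 21.2 × 1.193⁴ = 42.944px
Difference: 42.944 − 30.173 = 12.771px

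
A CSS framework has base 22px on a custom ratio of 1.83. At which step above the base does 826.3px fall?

1.83ⁿ = 826.3 / 22 = 37.5591
n = ln(37.5591) / ln(1.83) = 3.6259 / 0.6043 ≈ 6.00

6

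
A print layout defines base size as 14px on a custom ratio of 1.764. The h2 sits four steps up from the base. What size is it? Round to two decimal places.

135.56px

14.0 × 1.764⁴ = 14.0 × 9.68265 ≈ 135.56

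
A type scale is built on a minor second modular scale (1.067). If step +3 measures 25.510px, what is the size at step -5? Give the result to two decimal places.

25.510 ÷ 1.067⁸ = 25.510 ÷ 1.68002 ≈ 15.184

15.18px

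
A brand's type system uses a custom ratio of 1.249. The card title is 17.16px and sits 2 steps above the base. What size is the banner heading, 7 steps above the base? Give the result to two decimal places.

52.16px

The gap is 7 − (2) = 5 steps, so the factor is 1.249^5.
17.16 × 1.249⁵ = 17.16 × 3.03957 ≈ 52.159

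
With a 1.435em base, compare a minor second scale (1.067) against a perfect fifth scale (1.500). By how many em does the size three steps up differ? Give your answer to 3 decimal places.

3.100em

Minor second: 1.435 × 1.067³ = 1.74319em
Perfect fifth: 1.435 × 1.500³ = 4.84313em
Difference: 4.84313 − 1.74319 = 3.09994em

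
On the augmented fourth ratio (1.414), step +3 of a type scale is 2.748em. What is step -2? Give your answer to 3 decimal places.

The gap is -2 − (3) = -5 steps, so the factor is 1.414^-5.
2.748 ÷ 1.414⁵ = 2.748 ÷ 5.65258 ≈ 0.486

0.486em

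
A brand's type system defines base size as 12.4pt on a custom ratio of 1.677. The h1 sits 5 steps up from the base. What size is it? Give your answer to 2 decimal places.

Each step on a modular scale multiplies by the ratio, so the size n steps from the base is base × ratioⁿ.
12.4 × 1.677⁵ = 12.4 × 13.26372 ≈ 164.47

164.47pt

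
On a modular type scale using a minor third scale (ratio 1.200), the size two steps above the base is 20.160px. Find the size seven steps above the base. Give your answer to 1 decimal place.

The gap is 7 − (2) = 5 steps, so the factor is 1.200^5.
20.160 × 1.200⁵ = 20.160 × 2.48832 ≈ 50.165

50.2px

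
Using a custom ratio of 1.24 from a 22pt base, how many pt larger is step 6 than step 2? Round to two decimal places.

Step 2: 22.0 × 1.24² = 33.8272pt
Step 6: 22.0 × 1.24⁶ = 79.9747pt
Difference: 79.9747 − 33.8272 = 46.1475pt

46.15pt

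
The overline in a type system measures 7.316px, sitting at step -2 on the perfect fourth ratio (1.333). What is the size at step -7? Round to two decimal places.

1.74px

7.316 ÷ 1.333⁵ = 7.316 ÷ 4.20873 ≈ 1.738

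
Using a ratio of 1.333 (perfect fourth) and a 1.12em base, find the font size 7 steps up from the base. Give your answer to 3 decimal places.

8.376em

A modular type scale is a geometric sequence: sizeₙ = base × rⁿ.
1.12 × 1.333⁷ = 1.12 × 7.47844 ≈ 8.376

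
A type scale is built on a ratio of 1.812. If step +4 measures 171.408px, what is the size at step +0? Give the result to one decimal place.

15.9px

The gap is 0 − (4) = -4 steps, so the factor is 1.812^-4.
171.408 ÷ 1.812⁴ = 171.408 ÷ 10.78035 ≈ 15.900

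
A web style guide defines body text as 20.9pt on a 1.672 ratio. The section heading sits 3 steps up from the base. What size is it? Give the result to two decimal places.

97.69pt

Each step on a modular scale multiplies by the ratio, so the size n steps from the base is base × ratioⁿ.
20.9 × 1.672³ = 20.9 × 4.67422 ≈ 97.69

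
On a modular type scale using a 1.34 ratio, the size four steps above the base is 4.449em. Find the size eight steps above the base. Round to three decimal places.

Moving from step +4 to step +8 is 4 steps up, so multiply by r⁴.
4.449 × 1.34⁴ = 4.449 × 3.22418 ≈ 14.344

14.344em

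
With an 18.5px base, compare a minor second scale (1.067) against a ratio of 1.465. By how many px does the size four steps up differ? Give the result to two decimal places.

Minor second: 18.5 × 1.067⁴ = 23.9789px
At 1.465: 18.5 × 1.465⁴ = 85.2162px
Difference: 85.2162 − 23.9789 = 61.2373px

61.24px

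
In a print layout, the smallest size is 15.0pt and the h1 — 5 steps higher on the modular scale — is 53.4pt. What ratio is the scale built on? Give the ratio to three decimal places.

1.289

The ratio satisfies 15.0 × r⁵ = 53.4, so r = (53.4 / 15.0)^(1/5).
r = 3.5600^(1/5) ≈ 1.2891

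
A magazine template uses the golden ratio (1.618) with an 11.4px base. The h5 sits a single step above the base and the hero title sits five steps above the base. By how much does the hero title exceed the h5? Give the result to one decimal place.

Step 1: 11.4 × 1.618 = 18.445px
Step 5: 11.4 × 1.618⁵ = 126.415px
Difference: 126.415 − 18.445 = 107.970px

108.0px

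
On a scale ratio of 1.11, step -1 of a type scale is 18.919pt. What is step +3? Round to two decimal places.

28.72pt

The gap is 3 − (-1) = 4 steps, so the factor is 1.11^4.
18.919 × 1.11⁴ = 18.919 × 1.51807 ≈ 28.720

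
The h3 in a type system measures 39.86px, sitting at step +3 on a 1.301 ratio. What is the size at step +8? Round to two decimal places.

148.57px

Moving from step +3 to step +8 is 5 steps up, so multiply by r⁵.
39.86 × 1.301⁵ = 39.86 × 3.72723 ≈ 148.567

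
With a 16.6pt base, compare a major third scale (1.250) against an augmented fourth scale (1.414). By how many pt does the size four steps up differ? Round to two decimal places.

25.83pt

Major third: 16.6 × 1.250⁴ = 40.5273pt
Augmented fourth: 16.6 × 1.414⁴ = 66.3599pt
Difference: 66.3599 − 40.5273 = 25.8326pt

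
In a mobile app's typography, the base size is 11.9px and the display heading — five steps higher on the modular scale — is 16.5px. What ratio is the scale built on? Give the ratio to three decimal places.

1.068

r⁵ = 16.5 / 11.9, so r = (16.5/11.9)^(1/5).
r = 1.3866^(1/5) ≈ 1.0675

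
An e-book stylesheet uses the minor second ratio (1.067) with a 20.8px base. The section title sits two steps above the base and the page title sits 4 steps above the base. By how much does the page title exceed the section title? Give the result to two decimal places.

3.28px

Step 2: 20.8 × 1.067² = 23.6806px
Step 4: 20.8 × 1.067⁴ = 26.9601px
Difference: 26.9601 − 23.6806 = 3.2795px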